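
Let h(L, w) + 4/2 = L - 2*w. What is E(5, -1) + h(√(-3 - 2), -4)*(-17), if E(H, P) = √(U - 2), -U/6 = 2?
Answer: -102 + I*√14 - 17*I*√5 ≈ -102.0 - 34.271*I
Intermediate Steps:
U = -12 (U = -6*2 = -12)
E(H, P) = I*√14 (E(H, P) = √(-12 - 2) = √(-14) = I*√14)
h(L, w) = -2 + L - 2*w (h(L, w) = -2 + (L - 2*w) = -2 + L - 2*w)
E(5, -1) + h(√(-3 - 2), -4)*(-17) = I*√14 + (-2 + √(-3 - 2) - 2*(-4))*(-17) = I*√14 + (-2 + √(-5) + 8)*(-17) = I*√14 + (-2 + I*√5 + 8)*(-17) = I*√14 + (6 + I*√5)*(-17) = I*√14 + (-102 - 17*I*√5) = -102 + I*√14 - 17*I*√5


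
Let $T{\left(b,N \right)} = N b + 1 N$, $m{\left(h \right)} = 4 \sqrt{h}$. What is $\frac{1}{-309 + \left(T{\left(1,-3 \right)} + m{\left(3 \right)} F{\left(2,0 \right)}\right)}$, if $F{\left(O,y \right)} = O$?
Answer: $- \frac{105}{33011} - \frac{8 \sqrt{3}}{99033} \approx -0.0033207$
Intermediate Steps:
$T{\left(b,N \right)} = N + N b$ ($T{\left(b,N \right)} = N b + N = N + N b$)
$\frac{1}{-309 + \left(T{\left(1,-3 \right)} + m{\left(3 \right)} F{\left(2,0 \right)}\right)} = \frac{1}{-309 + \left(- 3 \left(1 + 1\right) + 4 \sqrt{3} \cdot 2\right)} = \frac{1}{-309 + \left(\left(-3\right) 2 + 8 \sqrt{3}\right)} = \frac{1}{-309 - \left(6 - 8 \sqrt{3}\right)} = \frac{1}{-315 + 8 \sqrt{3}}$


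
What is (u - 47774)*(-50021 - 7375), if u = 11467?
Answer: 2083876572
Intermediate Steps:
(u - 47774)*(-50021 - 7375) = (11467 - 47774)*(-50021 - 7375) = -36307*(-57396) = 2083876572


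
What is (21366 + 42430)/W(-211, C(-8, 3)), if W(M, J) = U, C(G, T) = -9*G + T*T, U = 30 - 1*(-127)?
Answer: 63796/157 ≈ 406.34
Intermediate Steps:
U = 157 (U = 30 + 127 = 157)
C(G, T) = T² - 9*G (C(G, T) = -9*G + T² = T² - 9*G)
W(M, J) = 157
(21366 + 42430)/W(-211, C(-8, 3)) = (21366 + 42430)/157 = 63796*(1/157) = 63796/157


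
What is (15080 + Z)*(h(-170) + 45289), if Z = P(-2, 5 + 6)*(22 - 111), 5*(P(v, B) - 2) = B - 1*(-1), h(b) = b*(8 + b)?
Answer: 5348707418/5 ≈ 1.0697e+9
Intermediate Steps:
P(v, B) = 11/5 + B/5 (P(v, B) = 2 + (B - 1*(-1))/5 = 2 + (B + 1)/5 = 2 + (1 + B)/5 = 2 + (⅕ + B/5) = 11/5 + B/5)
Z = -1958/5 (Z = (11/5 + (5 + 6)/5)*(22 - 111) = (11/5 + (⅕)*11)*(-89) = (11/5 + 11/5)*(-89) = (22/5)*(-89) = -1958/5 ≈ -391.60)
(15080 + Z)*(h(-170) + 45289) = (15080 - 1958/5)*(-170*(8 - 170) + 45289) = 73442*(-170*(-162) + 45289)/5 = 73442*(27540 + 45289)/5 = (73442/5)*72829 = 5348707418/5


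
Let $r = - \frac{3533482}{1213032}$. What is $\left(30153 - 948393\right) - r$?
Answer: $- \frac{556925485099}{606516} \approx -9.1824 \cdot 10^{5}$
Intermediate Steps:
$r = - \frac{1766741}{606516}$ ($r = \left(-3533482\right) \frac{1}{1213032} = - \frac{1766741}{606516} \approx -2.9129$)
$\left(30153 - 948393\right) - r = \left(30153 - 948393\right) - - \frac{1766741}{606516} = -918240 + \frac{1766741}{606516} = - \frac{556925485099}{606516}$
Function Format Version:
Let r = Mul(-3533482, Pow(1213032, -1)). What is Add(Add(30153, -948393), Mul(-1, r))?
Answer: Rational(-556925485099, 606516) ≈ -9.1824e+5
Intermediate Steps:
r = Rational(-1766741, 606516) (r = Mul(-3533482, Rational(1, 1213032)) = Rational(-1766741, 606516) ≈ -2.9129)
Add(Add(30153, -948393), Mul(-1, r)) = Add(Add(30153, -948393), Mul(-1, Rational(-1766741, 606516))) = Add(-918240, Rational(1766741, 606516)) = Rational(-556925485099, 606516)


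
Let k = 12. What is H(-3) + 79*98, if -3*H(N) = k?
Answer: 7738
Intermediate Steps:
H(N) = -4 (H(N) = -⅓*12 = -4)
H(-3) + 79*98 = -4 + 79*98 = -4 + 7742 = 7738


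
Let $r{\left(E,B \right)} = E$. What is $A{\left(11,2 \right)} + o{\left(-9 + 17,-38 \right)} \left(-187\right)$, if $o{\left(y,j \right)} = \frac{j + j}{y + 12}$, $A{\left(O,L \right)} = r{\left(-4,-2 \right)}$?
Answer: $\frac{3533}{5} \approx 706.6$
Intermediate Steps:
$A{\left(O,L \right)} = -4$
$o{\left(y,j \right)} = \frac{2 j}{12 + y}$
$A{\left(11,2 \right)} + o{\left(-9 + 17,-38 \right)} \left(-187\right) = -4 + 2 \left(-38\right) \frac{1}{12 + \left(-9 + 17\right)} \left(-187\right) = -4 + 2 \left(-38\right) \frac{1}{12 + 8} \left(-187\right) = -4 + 2 \left(-38\right) \frac{1}{20} \left(-187\right) = -4 - - \frac{3553}{5} = -4 + \frac{3553}{5} = \frac{3533}{5}$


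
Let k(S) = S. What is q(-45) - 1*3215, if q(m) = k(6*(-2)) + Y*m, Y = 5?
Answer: -3452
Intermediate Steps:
q(m) = -12 + 5*m (q(m) = 6*(-2) + 5*m = -12 + 5*m)
q(-45) - 1*3215 = (-12 + 5*(-45)) - 1*3215 = (-12 - 225) - 3215 = -237 - 3215 = -3452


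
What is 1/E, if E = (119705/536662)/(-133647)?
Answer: -71723266314/119705 ≈ -5.9917e+5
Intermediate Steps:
E = -119705/71723266314 (E = (119705*(1/536662))*(-1/133647) = (119705/536662)*(-1/133647) = -119705/71723266314 ≈ -1.6690e-6)
1/E = 1/(-119705/71723266314) = -71723266314/119705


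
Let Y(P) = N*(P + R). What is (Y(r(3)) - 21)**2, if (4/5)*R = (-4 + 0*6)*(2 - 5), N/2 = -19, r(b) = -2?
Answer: 265225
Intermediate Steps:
N = -38 (N = 2*(-19) = -38)
R = 15 (R = 5*((-4 + 0*6)*(2 - 5))/4 = 5*((-4 + 0)*(-3))/4 = 5*(-4*(-3))/4 = (5/4)*12 = 15)
Y(P) = -570 - 38*P (Y(P) = -38*(P + 15) = -38*(15 + P) = -570 - 38*P)
(Y(r(3)) - 21)**2 = ((-570 - 38*(-2)) - 21)**2 = ((-570 + 76) - 21)**2 = (-494 - 21)**2 = (-515)**2 = 265225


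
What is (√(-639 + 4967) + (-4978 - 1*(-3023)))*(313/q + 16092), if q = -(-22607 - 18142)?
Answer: -75409320415/2397 + 1311466442*√1082/40749 ≈ -3.0401e+7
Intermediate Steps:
q = 40749 (q = -1*(-40749) = 40749)
(√(-639 + 4967) + (-4978 - 1*(-3023)))*(313/q + 16092) = (√(-639 + 4967) + (-4978 - 1*(-3023)))*(313/40749 + 16092) = (√4328 + (-4978 + 3023))*(313*(1/40749) + 16092) = (2*√1082 - 1955)*(313/40749 + 16092) = (-1955 + 2*√1082)*(655733221/40749) = -75409320415/2397 + 1311466442*√1082/40749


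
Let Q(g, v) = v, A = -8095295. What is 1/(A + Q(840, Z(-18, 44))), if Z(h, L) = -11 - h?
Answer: -1/8095288 ≈ -1.2353e-7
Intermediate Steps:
1/(A + Q(840, Z(-18, 44))) = 1/(-8095295 + (-11 - 1*(-18))) = 1/(-8095295 + (-11 + 18)) = 1/(-8095295 + 7) = 1/(-8095288) = -1/8095288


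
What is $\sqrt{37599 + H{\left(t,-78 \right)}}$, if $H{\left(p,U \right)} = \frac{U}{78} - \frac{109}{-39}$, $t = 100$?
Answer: $\frac{\sqrt{57190809}}{39} \approx 193.91$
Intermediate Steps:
$H{\left(p,U \right)} = \frac{109}{39} + \frac{U}{78}$ ($H{\left(p,U \right)} = U \frac{1}{78} - - \frac{109}{39} = \frac{U}{78} + \frac{109}{39} = \frac{109}{39} + \frac{U}{78}$)
$\sqrt{37599 + H{\left(t,-78 \right)}} = \sqrt{37599 + \left(\frac{109}{39} + \frac{1}{78} \left(-78\right)\right)} = \sqrt{37599 + \left(\frac{109}{39} - 1\right)} = \sqrt{37599 + \frac{70}{39}} = \sqrt{\frac{1466431}{39}} = \frac{\sqrt{57190809}}{39}$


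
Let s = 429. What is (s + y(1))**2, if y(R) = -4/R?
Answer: 180625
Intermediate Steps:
(s + y(1))**2 = (429 - 4/1)**2 = (429 - 4*1)**2 = (429 - 4)**2 = 425**2 = 180625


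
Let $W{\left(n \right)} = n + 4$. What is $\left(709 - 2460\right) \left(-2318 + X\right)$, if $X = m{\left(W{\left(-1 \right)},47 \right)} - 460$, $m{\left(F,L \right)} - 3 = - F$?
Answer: $4864278$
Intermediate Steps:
$W{\left(n \right)} = 4 + n$
$m{\left(F,L \right)} = 3 - F$
$X = -460$ ($X = \left(3 - \left(4 - 1\right)\right) - 460 = \left(3 - 3\right) - 460 = 0 - 460 = -460$)
$\left(709 - 2460\right) \left(-2318 + X\right) = \left(709 - 2460\right) \left(-2318 - 460\right) = \left(-1751\right) \left(-2778\right) = 4864278$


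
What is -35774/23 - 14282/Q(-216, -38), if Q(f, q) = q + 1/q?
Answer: -39210962/33235 ≈ -1179.8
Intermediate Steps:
-35774/23 - 14282/Q(-216, -38) = -35774/23 - 14282/(-38 + 1/(-38)) = -35774*1/23 - 14282/(-38 - 1/38) = -35774/23 - 14282/(-1445/38) = -35774/23 - 14282*(-38/1445) = -35774/23 + 542716/1445 = -39210962/33235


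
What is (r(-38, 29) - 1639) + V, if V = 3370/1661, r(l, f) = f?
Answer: -2670840/1661 ≈ -1608.0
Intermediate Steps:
V = 3370/1661 (V = 3370*(1/1661) = 3370/1661 ≈ 2.0289)
(r(-38, 29) - 1639) + V = (29 - 1639) + 3370/1661 = -1610 + 3370/1661 = -2670840/1661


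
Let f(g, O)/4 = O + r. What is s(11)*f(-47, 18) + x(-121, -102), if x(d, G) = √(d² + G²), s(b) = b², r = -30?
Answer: -5808 + √25045 ≈ -5649.7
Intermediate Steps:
f(g, O) = -120 + 4*O (f(g, O) = 4*(O - 30) = 4*(-30 + O) = -120 + 4*O)
x(d, G) = √(G² + d²)
s(11)*f(-47, 18) + x(-121, -102) = 11²*(-120 + 4*18) + √((-102)² + (-121)²) = 121*(-120 + 72) + √(10404 + 14641) = 121*(-48) + √25045 = -5808 + √25045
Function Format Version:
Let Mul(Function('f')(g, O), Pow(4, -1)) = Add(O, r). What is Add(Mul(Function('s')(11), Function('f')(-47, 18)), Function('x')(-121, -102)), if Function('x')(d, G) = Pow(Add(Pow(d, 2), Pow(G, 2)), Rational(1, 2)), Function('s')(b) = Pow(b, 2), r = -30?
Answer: Add(-5808, Pow(25045, Rational(1, 2))) ≈ -5649.7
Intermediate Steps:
Function('f')(g, O) = Add(-120, Mul(4, O)) (Function('f')(g, O) = Mul(4, Add(O, -30)) = Mul(4, Add(-30, O)) = Add(-120, Mul(4, O)))
Function('x')(d, G) = Pow(Add(Pow(G, 2), Pow(d, 2)), Rational(1, 2))
Add(Mul(Function('s')(11), Function('f')(-47, 18)), Function('x')(-121, -102)) = Add(Mul(Pow(11, 2), Add(-120, Mul(4, 18))), Pow(Add(Pow(-102, 2), Pow(-121, 2)), Rational(1, 2))) = Add(Mul(121, Add(-120, 72)), Pow(Add(10404, 14641), Rational(1, 2))) = Add(Mul(121, -48), Pow(25045, Rational(1, 2))) = Add(-5808, Pow(25045, Rational(1, 2)))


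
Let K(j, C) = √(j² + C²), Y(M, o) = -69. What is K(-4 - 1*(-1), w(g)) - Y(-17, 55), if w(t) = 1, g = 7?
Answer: 69 + √10 ≈ 72.162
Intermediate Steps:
K(j, C) = √(C² + j²)
K(-4 - 1*(-1), w(g)) - Y(-17, 55) = √(1² + (-4 - 1*(-1))²) - 1*(-69) = √(1 + (-4 + 1)²) + 69 = √(1 + (-3)²) + 69 = √(1 + 9) + 69 = √10 + 69 = 69 + √10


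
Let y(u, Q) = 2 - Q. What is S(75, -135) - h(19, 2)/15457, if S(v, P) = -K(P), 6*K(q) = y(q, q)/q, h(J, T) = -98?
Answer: 2196989/12520170 ≈ 0.17548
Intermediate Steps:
K(q) = (2 - q)/(6*q) (K(q) = ((2 - q)/q)/6 = (2 - q)/(6*q))
S(v, P) = -(2 - P)/(6*P)
S(75, -135) - h(19, 2)/15457 = (1/6)*(-2 - 135)/(-135) - (-98)/15457 = (1/6)*(-1/135)*(-137) - (-98)/15457 = 137/810 - 1*(-98/15457) = 137/810 + 98/15457 = 2196989/12520170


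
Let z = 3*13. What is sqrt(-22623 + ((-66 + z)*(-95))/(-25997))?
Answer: 2*I*sqrt(3822421424478)/25997 ≈ 150.41*I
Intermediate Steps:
z = 39
sqrt(-22623 + ((-66 + z)*(-95))/(-25997)) = sqrt(-22623 + ((-66 + 39)*(-95))/(-25997)) = sqrt(-22623 - 27*(-95)*(-1/25997)) = sqrt(-22623 + 2565*(-1/25997)) = sqrt(-22623 - 2565/25997) = sqrt(-588132696/25997) = 2*I*sqrt(3822421424478)/25997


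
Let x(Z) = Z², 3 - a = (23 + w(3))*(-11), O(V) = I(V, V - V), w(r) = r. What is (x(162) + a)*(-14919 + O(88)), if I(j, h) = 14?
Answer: -395474365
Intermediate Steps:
O(V) = 14
a = 289 (a = 3 - (23 + 3)*(-11) = 3 - 26*(-11) = 3 - 1*(-286) = 3 + 286 = 289)
(x(162) + a)*(-14919 + O(88)) = (162² + 289)*(-14919 + 14) = (26244 + 289)*(-14905) = 26533*(-14905) = -395474365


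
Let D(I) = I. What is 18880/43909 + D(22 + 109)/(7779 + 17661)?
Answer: 486059279/1117044960 ≈ 0.43513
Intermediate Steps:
18880/43909 + D(22 + 109)/(7779 + 17661) = 18880/43909 + (22 + 109)/(7779 + 17661) = 18880*(1/43909) + 131/25440 = 18880/43909 + 131*(1/25440) = 18880/43909 + 131/25440 = 486059279/1117044960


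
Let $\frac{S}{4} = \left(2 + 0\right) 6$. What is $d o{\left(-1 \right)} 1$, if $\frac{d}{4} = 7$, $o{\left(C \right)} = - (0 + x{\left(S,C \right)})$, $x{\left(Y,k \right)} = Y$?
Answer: $-1344$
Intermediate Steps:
$S = 48$ ($S = 4 \left(2 + 0\right) 6 = 4 \cdot 2 \cdot 6 = 4 \cdot 12 = 48$)
$o{\left(C \right)} = -48$ ($o{\left(C \right)} = - (0 + 48) = \left(-1\right) 48 = -48$)
$d = 28$ ($d = 4 \cdot 7 = 28$)
$d o{\left(-1 \right)} 1 = 28 \left(-48\right) 1 = \left(-1344\right) 1 = -1344$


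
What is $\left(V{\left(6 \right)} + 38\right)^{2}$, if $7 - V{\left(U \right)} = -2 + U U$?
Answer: $121$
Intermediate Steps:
$V{\left(U \right)} = 9 - U^{2}$ ($V{\left(U \right)} = 7 - \left(-2 + U U\right) = 7 - \left(-2 + U^{2}\right) = 9 - U^{2}$)
$\left(V{\left(6 \right)} + 38\right)^{2} = \left(\left(9 - 6^{2}\right) + 38\right)^{2} = \left(\left(9 - 36\right) + 38\right)^{2} = \left(-27 + 38\right)^{2} = 11^{2} = 121$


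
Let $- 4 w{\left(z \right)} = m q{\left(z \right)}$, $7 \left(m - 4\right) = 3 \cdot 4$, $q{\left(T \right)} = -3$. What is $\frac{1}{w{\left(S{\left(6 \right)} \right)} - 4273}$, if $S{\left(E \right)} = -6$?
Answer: $- \frac{7}{29881} \approx -0.00023426$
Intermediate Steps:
$m = \frac{40}{7}$ ($m = 4 + \frac{3 \cdot 4}{7} = 4 + \frac{1}{7} \cdot 12 = 4 + \frac{12}{7} = \frac{40}{7} \approx 5.7143$)
$w{\left(z \right)} = \frac{30}{7}$ ($w{\left(z \right)} = - \frac{\frac{40}{7} \left(-3\right)}{4} = \left(- \frac{1}{4}\right) \left(- \frac{120}{7}\right) = \frac{30}{7}$)
$\frac{1}{w{\left(S{\left(6 \right)} \right)} - 4273} = \frac{1}{\frac{30}{7} - 4273} = \frac{1}{- \frac{29881}{7}} = - \frac{7}{29881}$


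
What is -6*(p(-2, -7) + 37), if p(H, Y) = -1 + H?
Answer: -204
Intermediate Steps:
-6*(p(-2, -7) + 37) = -6*((-1 - 2) + 37) = -6*(-3 + 37) = -6*34 = -204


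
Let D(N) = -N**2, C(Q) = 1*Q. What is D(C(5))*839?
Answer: -20975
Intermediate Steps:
C(Q) = Q
D(C(5))*839 = -1*5**2*839 = -1*25*839 = -25*839 = -20975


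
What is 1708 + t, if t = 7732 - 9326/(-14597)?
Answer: 137805006/14597 ≈ 9440.6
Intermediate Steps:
t = 112873330/14597 (t = 7732 - 9326*(-1)/14597 = 7732 - 1*(-9326/14597) = 7732 + 9326/14597 = 112873330/14597 ≈ 7732.6)
1708 + t = 1708 + 112873330/14597 = 137805006/14597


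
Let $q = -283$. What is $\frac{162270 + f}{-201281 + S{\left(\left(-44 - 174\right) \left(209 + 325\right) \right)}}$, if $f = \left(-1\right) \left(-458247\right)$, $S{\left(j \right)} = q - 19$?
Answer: $- \frac{620517}{201583} \approx -3.0782$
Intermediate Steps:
$S{\left(j \right)} = -302$ ($S{\left(j \right)} = -283 - 19 = -302$)
$f = 458247$
$\frac{162270 + f}{-201281 + S{\left(\left(-44 - 174\right) \left(209 + 325\right) \right)}} = \frac{162270 + 458247}{-201281 - 302} = \frac{620517}{-201583} = 620517 \left(- \frac{1}{201583}\right) = - \frac{620517}{201583}$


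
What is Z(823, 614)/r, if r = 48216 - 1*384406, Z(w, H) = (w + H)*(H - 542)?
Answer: -51732/168095 ≈ -0.30775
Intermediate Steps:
Z(w, H) = (-542 + H)*(H + w) (Z(w, H) = (H + w)*(-542 + H) = (-542 + H)*(H + w))
r = -336190 (r = 48216 - 384406 = -336190)
Z(823, 614)/r = (614² - 542*614 - 542*823 + 614*823)/(-336190) = (376996 - 332788 - 446066 + 505322)*(-1/336190) = 103464*(-1/336190) = -51732/168095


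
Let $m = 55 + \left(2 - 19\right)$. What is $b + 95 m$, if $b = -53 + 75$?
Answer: $3632$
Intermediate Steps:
$b = 22$
$m = 38$ ($m = 55 - 17 = 38$)
$b + 95 m = 22 + 95 \cdot 38 = 22 + 3610 = 3632$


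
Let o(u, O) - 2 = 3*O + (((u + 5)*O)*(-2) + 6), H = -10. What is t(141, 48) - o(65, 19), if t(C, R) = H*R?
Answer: 2115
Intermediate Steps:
o(u, O) = 8 + 3*O - 2*O*(5 + u) (o(u, O) = 2 + (3*O + (((u + 5)*O)*(-2) + 6)) = 2 + (3*O + (((5 + u)*O)*(-2) + 6)) = 2 + (3*O + ((O*(5 + u))*(-2) + 6)) = 2 + (3*O + (-2*O*(5 + u) + 6)) = 2 + (3*O + (6 - 2*O*(5 + u))) = 2 + (6 + 3*O - 2*O*(5 + u)) = 8 + 3*O - 2*O*(5 + u))
t(C, R) = -10*R
t(141, 48) - o(65, 19) = -10*48 - (8 - 7*19 - 2*19*65) = -480 - (8 - 133 - 2470) = -480 - 1*(-2595) = -480 + 2595 = 2115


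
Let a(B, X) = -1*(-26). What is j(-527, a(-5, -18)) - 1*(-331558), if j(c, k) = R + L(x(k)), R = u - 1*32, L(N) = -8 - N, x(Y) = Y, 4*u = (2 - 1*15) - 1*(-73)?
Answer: 331507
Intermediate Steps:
u = 15 (u = ((2 - 1*15) - 1*(-73))/4 = ((2 - 15) + 73)/4 = (-13 + 73)/4 = (¼)*60 = 15)
a(B, X) = 26
R = -17 (R = 15 - 1*32 = 15 - 32 = -17)
j(c, k) = -25 - k (j(c, k) = -17 + (-8 - k) = -25 - k)
j(-527, a(-5, -18)) - 1*(-331558) = (-25 - 1*26) - 1*(-331558) = (-25 - 26) + 331558 = -51 + 331558 = 331507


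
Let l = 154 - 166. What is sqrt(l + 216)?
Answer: 2*sqrt(51) ≈ 14.283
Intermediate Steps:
l = -12
sqrt(l + 216) = sqrt(-12 + 216) = sqrt(204) = 2*sqrt(51)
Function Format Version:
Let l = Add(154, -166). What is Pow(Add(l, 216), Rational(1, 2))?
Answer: Mul(2, Pow(51, Rational(1, 2))) ≈ 14.283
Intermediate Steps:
l = -12
Pow(Add(l, 216), Rational(1, 2)) = Pow(Add(-12, 216), Rational(1, 2)) = Pow(204, Rational(1, 2)) = Mul(2, Pow(51, Rational(1, 2)))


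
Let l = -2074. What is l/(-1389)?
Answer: 2074/1389 ≈ 1.4932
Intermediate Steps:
l/(-1389) = -2074/(-1389) = -2074*(-1/1389) = 2074/1389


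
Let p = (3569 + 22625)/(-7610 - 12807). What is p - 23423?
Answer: -478253585/20417 ≈ -23424.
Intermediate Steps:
p = -26194/20417 (p = 26194/(-20417) = 26194*(-1/20417) = -26194/20417 ≈ -1.2830)
p - 23423 = -26194/20417 - 23423 = -478253585/20417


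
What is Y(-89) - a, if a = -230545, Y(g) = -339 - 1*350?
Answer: 229856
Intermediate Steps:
Y(g) = -689 (Y(g) = -339 - 350 = -689)
Y(-89) - a = -689 - 1*(-230545) = -689 + 230545 = 229856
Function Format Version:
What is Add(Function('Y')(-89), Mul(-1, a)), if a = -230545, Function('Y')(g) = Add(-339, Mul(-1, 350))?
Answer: 229856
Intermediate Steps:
Function('Y')(g) = -689 (Function('Y')(g) = Add(-339, -350) = -689)
Add(Function('Y')(-89), Mul(-1, a)) = Add(-689, Mul(-1, -230545)) = Add(-689, 230545) = 229856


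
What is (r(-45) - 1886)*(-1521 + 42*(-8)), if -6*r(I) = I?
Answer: 6976749/2 ≈ 3.4884e+6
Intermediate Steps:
r(I) = -I/6
(r(-45) - 1886)*(-1521 + 42*(-8)) = (-⅙*(-45) - 1886)*(-1521 + 42*(-8)) = (15/2 - 1886)*(-1521 - 336) = -3757/2*(-1857) = 6976749/2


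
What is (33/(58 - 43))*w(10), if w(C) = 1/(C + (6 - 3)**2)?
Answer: 11/95 ≈ 0.11579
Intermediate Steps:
w(C) = 1/(9 + C) (w(C) = 1/(C + 3**2) = 1/(C + 9) = 1/(9 + C))
(33/(58 - 43))*w(10) = (33/(58 - 43))/(9 + 10) = (33/15)/19 = (33*(1/15))*(1/19) = (11/5)*(1/19) = 11/95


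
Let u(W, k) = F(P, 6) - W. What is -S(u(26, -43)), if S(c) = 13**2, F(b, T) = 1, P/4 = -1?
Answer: -169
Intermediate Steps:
P = -4 (P = 4*(-1) = -4)
u(W, k) = 1 - W
S(c) = 169
-S(u(26, -43)) = -1*169 = -169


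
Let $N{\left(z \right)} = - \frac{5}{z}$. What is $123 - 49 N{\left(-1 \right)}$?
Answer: $-122$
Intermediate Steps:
$123 - 49 N{\left(-1 \right)} = 123 - 49 \left(- \frac{5}{-1}\right) = 123 - 49 \left(\left(-5\right) \left(-1\right)\right) = 123 - 245 = -122$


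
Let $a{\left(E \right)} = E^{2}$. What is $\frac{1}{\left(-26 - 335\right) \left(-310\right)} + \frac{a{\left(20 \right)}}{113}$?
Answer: $\frac{44764113}{12645830} \approx 3.5398$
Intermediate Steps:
$\frac{1}{\left(-26 - 335\right) \left(-310\right)} + \frac{a{\left(20 \right)}}{113} = \frac{1}{\left(-26 - 335\right) \left(-310\right)} + \frac{20^{2}}{113} = \frac{1}{-361} \left(- \frac{1}{310}\right) + 400 \cdot \frac{1}{113} = \left(- \frac{1}{361}\right) \left(- \frac{1}{310}\right) + \frac{400}{113} = \frac{1}{111910} + \frac{400}{113} = \frac{44764113}{12645830}$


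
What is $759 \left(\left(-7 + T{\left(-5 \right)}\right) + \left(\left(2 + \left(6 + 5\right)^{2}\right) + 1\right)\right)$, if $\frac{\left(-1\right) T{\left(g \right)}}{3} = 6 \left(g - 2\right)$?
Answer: $184437$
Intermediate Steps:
$T{\left(g \right)} = 36 - 18 g$ ($T{\left(g \right)} = - 3 \cdot 6 \left(g - 2\right) = - 3 \cdot 6 \left(-2 + g\right) = - 3 \left(-12 + 6 g\right) = 36 - 18 g$)
$759 \left(\left(-7 + T{\left(-5 \right)}\right) + \left(\left(2 + \left(6 + 5\right)^{2}\right) + 1\right)\right) = 759 \left(\left(-7 + \left(36 - -90\right)\right) + \left(\left(2 + \left(6 + 5\right)^{2}\right) + 1\right)\right) = 759 \left(\left(-7 + \left(36 + 90\right)\right) + \left(\left(2 + 11^{2}\right) + 1\right)\right) = 759 \left(\left(-7 + 126\right) + \left(\left(2 + 121\right) + 1\right)\right) = 759 \left(119 + \left(123 + 1\right)\right) = 759 \left(119 + 124\right) = 759 \cdot 243 = 184437$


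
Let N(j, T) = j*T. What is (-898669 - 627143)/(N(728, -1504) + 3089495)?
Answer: -508604/664861 ≈ -0.76498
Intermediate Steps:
N(j, T) = T*j
(-898669 - 627143)/(N(728, -1504) + 3089495) = (-898669 - 627143)/(-1504*728 + 3089495) = -1525812/(-1094912 + 3089495) = -1525812/1994583 = -1525812*1/1994583 = -508604/664861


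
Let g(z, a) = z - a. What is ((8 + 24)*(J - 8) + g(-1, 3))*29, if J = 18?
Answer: 9164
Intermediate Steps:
((8 + 24)*(J - 8) + g(-1, 3))*29 = ((8 + 24)*(18 - 8) + (-1 - 1*3))*29 = (32*10 + (-1 - 3))*29 = (320 - 4)*29 = 316*29 = 9164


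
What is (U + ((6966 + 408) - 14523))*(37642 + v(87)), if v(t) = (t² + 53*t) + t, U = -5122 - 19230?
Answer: -1572183409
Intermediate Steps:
U = -24352
v(t) = t² + 54*t
(U + ((6966 + 408) - 14523))*(37642 + v(87)) = (-24352 + ((6966 + 408) - 14523))*(37642 + 87*(54 + 87)) = (-24352 + (7374 - 14523))*(37642 + 87*141) = (-24352 - 7149)*(37642 + 12267) = -31501*49909 = -1572183409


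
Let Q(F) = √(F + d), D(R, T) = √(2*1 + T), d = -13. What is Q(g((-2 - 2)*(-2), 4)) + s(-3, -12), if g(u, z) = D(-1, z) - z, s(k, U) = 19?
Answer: 19 + √(-17 + √6) ≈ 19.0 + 3.8145*I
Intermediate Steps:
D(R, T) = √(2 + T)
g(u, z) = √(2 + z) - z
Q(F) = √(-13 + F) (Q(F) = √(F - 13) = √(-13 + F))
Q(g((-2 - 2)*(-2), 4)) + s(-3, -12) = √(-13 + (√(2 + 4) - 1*4)) + 19 = √(-13 + (√6 - 4)) + 19 = √(-13 + (-4 + √6)) + 19 = √(-17 + √6) + 19 = 19 + √(-17 + √6)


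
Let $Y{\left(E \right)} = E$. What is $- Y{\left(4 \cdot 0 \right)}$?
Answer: $0$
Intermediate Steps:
$- Y{\left(4 \cdot 0 \right)} = - 4 \cdot 0 = \left(-1\right) 0 = 0$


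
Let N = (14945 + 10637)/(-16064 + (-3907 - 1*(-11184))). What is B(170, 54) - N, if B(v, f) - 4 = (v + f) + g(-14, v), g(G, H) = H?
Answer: 3522808/8787 ≈ 400.91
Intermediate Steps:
N = -25582/8787 (N = 25582/(-16064 + (-3907 + 11184)) = 25582/(-16064 + 7277) = 25582/(-8787) = 25582*(-1/8787) = -25582/8787 ≈ -2.9113)
B(v, f) = 4 + f + 2*v (B(v, f) = 4 + ((v + f) + v) = 4 + ((f + v) + v) = 4 + (f + 2*v) = 4 + f + 2*v)
B(170, 54) - N = (4 + 54 + 2*170) - 1*(-25582/8787) = (4 + 54 + 340) + 25582/8787 = 398 + 25582/8787 = 3522808/8787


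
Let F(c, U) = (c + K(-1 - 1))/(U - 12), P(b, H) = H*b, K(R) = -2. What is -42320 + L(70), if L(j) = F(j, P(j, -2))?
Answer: -1608177/38 ≈ -42320.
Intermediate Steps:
F(c, U) = (-2 + c)/(-12 + U) (F(c, U) = (c - 2)/(U - 12) = (-2 + c)/(-12 + U))
L(j) = (-2 + j)/(-12 - 2*j)
-42320 + L(70) = -42320 + (2 - 1*70)/(2*(6 + 70)) = -42320 + (½)*(2 - 70)/76 = -42320 + (½)*(1/76)*(-68) = -42320 - 17/38 = -1608177/38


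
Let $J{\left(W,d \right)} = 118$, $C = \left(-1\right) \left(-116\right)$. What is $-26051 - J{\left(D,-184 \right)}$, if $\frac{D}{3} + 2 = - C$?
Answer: $-26169$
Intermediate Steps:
$C = 116$
$D = -354$ ($D = -6 + 3 \left(\left(-1\right) 116\right) = -6 + 3 \left(-116\right) = -6 - 348 = -354$)
$-26051 - J{\left(D,-184 \right)} = -26051 - 118 = -26169$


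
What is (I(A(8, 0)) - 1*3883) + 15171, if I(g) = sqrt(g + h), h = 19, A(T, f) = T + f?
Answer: 11288 + 3*sqrt(3) ≈ 11293.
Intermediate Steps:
I(g) = sqrt(19 + g) (I(g) = sqrt(g + 19) = sqrt(19 + g))
(I(A(8, 0)) - 1*3883) + 15171 = (sqrt(19 + (8 + 0)) - 1*3883) + 15171 = (sqrt(19 + 8) - 3883) + 15171 = (sqrt(27) - 3883) + 15171 = (3*sqrt(3) - 3883) + 15171 = (-3883 + 3*sqrt(3)) + 15171 = 11288 + 3*sqrt(3)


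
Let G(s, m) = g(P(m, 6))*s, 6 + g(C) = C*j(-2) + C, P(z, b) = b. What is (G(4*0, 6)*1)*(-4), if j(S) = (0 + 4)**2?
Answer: 0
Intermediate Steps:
j(S) = 16 (j(S) = 4**2 = 16)
g(C) = -6 + 17*C (g(C) = -6 + (C*16 + C) = -6 + (16*C + C) = -6 + 17*C)
G(s, m) = 96*s (G(s, m) = (-6 + 17*6)*s = (-6 + 102)*s = 96*s)
(G(4*0, 6)*1)*(-4) = ((96*(4*0))*1)*(-4) = ((96*0)*1)*(-4) = (0*1)*(-4) = 0*(-4) = 0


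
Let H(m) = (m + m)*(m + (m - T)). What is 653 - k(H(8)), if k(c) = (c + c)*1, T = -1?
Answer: 109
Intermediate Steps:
H(m) = 2*m*(1 + 2*m) (H(m) = (m + m)*(m + (m - 1*(-1))) = (2*m)*(m + (m + 1)) = (2*m)*(m + (1 + m)) = (2*m)*(1 + 2*m) = 2*m*(1 + 2*m))
k(c) = 2*c (k(c) = (2*c)*1 = 2*c)
653 - k(H(8)) = 653 - 2*2*8*(1 + 2*8) = 653 - 2*2*8*(1 + 16) = 653 - 2*2*8*17 = 653 - 2*272 = 653 - 1*544 = 653 - 544 = 109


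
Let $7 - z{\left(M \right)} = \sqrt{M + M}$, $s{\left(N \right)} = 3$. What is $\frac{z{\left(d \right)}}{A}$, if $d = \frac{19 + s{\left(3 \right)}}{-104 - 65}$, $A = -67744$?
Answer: $- \frac{7}{67744} + \frac{i \sqrt{11}}{440336} \approx -0.00010333 + 7.532 \cdot 10^{-6} i$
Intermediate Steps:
$d = - \frac{22}{169}$ ($d = \frac{19 + 3}{-104 - 65} = \frac{22}{-169} = 22 \left(- \frac{1}{169}\right) = - \frac{22}{169} \approx -0.13018$)
$z{\left(M \right)} = 7 - \sqrt{2} \sqrt{M}$ ($z{\left(M \right)} = 7 - \sqrt{M + M} = 7 - \sqrt{2 M} = 7 - \sqrt{2} \sqrt{M}$)
$\frac{z{\left(d \right)}}{A} = \frac{7 - \sqrt{2} \sqrt{- \frac{22}{169}}}{-67744} = \left(7 - \sqrt{2} \frac{i \sqrt{22}}{13}\right) \left(- \frac{1}{67744}\right) = \left(7 - \frac{2 i \sqrt{11}}{13}\right) \left(- \frac{1}{67744}\right) = - \frac{7}{67744} + \frac{i \sqrt{11}}{440336}$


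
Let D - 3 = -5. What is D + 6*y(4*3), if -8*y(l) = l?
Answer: -11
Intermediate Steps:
y(l) = -l/8
D = -2 (D = 3 - 5 = -2)
D + 6*y(4*3) = -2 + 6*(-3/2) = -2 - 9 = -11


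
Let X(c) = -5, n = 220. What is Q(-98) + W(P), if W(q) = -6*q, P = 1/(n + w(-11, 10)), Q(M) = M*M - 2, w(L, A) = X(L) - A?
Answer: 1968404/205 ≈ 9602.0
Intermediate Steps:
w(L, A) = -5 - A
Q(M) = -2 + M**2 (Q(M) = M**2 - 2 = -2 + M**2)
P = 1/205 (P = 1/(220 + (-5 - 1*10)) = 1/(220 + (-5 - 10)) = 1/(220 - 15) = 1/205 ≈ 0.0048781)
Q(-98) + W(P) = (-2 + (-98)**2) - 6*1/205 = (-2 + 9604) - 6/205 = 9602 - 6/205 = 1968404/205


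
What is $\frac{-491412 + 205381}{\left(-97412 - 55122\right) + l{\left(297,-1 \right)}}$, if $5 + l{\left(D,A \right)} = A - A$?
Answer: $\frac{286031}{152539} \approx 1.8751$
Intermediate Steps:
$l{\left(D,A \right)} = -5$ ($l{\left(D,A \right)} = -5 + \left(A - A\right) = -5 + 0 = -5$)
$\frac{-491412 + 205381}{\left(-97412 - 55122\right) + l{\left(297,-1 \right)}} = \frac{-491412 + 205381}{\left(-97412 - 55122\right) - 5} = - \frac{286031}{\left(-97412 - 55122\right) - 5} = - \frac{286031}{-152534 - 5} = - \frac{286031}{-152539} = \left(-286031\right) \left(- \frac{1}{152539}\right) = \frac{286031}{152539}$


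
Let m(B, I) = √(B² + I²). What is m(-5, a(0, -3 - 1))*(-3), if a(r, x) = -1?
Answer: -3*√26 ≈ -15.297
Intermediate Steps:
m(-5, a(0, -3 - 1))*(-3) = √((-5)² + (-1)²)*(-3) = √(25 + 1)*(-3) = √26*(-3) = -3*√26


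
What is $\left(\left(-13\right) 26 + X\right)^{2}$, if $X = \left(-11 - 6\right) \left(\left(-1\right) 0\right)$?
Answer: $114244$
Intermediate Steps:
$X = 0$ ($X = \left(-17\right) 0 = 0$)
$\left(\left(-13\right) 26 + X\right)^{2} = \left(\left(-13\right) 26 + 0\right)^{2} = \left(-338 + 0\right)^{2} = \left(-338\right)^{2} = 114244$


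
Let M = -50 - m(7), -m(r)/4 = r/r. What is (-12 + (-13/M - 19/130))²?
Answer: 314565696/2235025 ≈ 140.74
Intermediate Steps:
m(r) = -4 (m(r) = -4*r/r = -4*1 = -4)
M = -46 (M = -50 - 1*(-4) = -50 + 4 = -46)
(-12 + (-13/M - 19/130))² = (-12 + (-13/(-46) - 19/130))² = (-12 + (-13*(-1/46) - 19*1/130))² = (-12 + (13/46 - 19/130))² = (-12 + 204/1495)² = (-17736/1495)² = 314565696/2235025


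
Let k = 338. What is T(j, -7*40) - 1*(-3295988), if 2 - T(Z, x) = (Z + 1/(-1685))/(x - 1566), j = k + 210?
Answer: 10252210778279/3110510 ≈ 3.2960e+6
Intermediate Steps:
j = 548 (j = 338 + 210 = 548)
T(Z, x) = 2 - (-1/1685 + Z)/(-1566 + x) (T(Z, x) = 2 - (Z + 1/(-1685))/(x - 1566) = 2 - (Z - 1/1685)/(-1566 + x) = 2 - (-1/1685 + Z)/(-1566 + x))
T(j, -7*40) - 1*(-3295988) = (-5277419/1685 - 1*548 + 2*(-7*40))/(-1566 - 7*40) - 1*(-3295988) = (-5277419/1685 - 548 + 2*(-280))/(-1566 - 280) + 3295988 = (-5277419/1685 - 548 - 560)/(-1846) + 3295988 = -1/1846*(-7144399/1685) + 3295988 = 7144399/3110510 + 3295988 = 10252210778279/3110510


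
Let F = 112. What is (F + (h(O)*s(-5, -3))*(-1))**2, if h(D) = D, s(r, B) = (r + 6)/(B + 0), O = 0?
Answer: 12544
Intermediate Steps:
s(r, B) = (6 + r)/B
(F + (h(O)*s(-5, -3))*(-1))**2 = (112 + (0*((6 - 5)/(-3)))*(-1))**2 = (112 + (0*(-1/3*1))*(-1))**2 = (112 + (0*(-1/3))*(-1))**2 = (112 + 0*(-1))**2 = (112 + 0)**2 = 112**2 = 12544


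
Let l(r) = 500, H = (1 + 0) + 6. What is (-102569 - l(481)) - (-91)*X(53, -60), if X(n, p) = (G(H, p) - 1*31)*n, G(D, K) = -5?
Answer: -276697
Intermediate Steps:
H = 7 (H = 1 + 6 = 7)
X(n, p) = -36*n (X(n, p) = (-5 - 1*31)*n = (-5 - 31)*n = -36*n)
(-102569 - l(481)) - (-91)*X(53, -60) = (-102569 - 1*500) - (-91)*(-36*53) = (-102569 - 500) - (-91)*(-1908) = -103069 - 1*173628 = -103069 - 173628 = -276697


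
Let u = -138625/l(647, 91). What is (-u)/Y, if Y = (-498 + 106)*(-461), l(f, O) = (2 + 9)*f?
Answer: 138625/1286127304 ≈ 0.00010778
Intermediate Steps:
l(f, O) = 11*f
u = -138625/7117 (u = -138625/(11*647) = -138625/7117 ≈ -19.478)
Y = 180712 (Y = -392*(-461) = 180712)
(-u)/Y = -1*(-138625/7117)/180712 = (138625/7117)*(1/180712) = 138625/1286127304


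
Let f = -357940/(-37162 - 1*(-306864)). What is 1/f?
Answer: -134851/178970 ≈ -0.75348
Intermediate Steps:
f = -178970/134851 (f = -357940/(-37162 + 306864) = -357940/269702 = -357940*1/269702 = -178970/134851 ≈ -1.3272)
1/f = 1/(-178970/134851) = -134851/178970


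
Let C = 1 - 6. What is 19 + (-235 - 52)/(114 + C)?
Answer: 1784/109 ≈ 16.367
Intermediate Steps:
C = -5
19 + (-235 - 52)/(114 + C) = 19 + (-235 - 52)/(114 - 5) = 19 - 287/109 = 1784/109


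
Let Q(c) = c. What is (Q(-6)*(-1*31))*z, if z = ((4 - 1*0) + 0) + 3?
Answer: 1302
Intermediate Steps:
z = 7 (z = ((4 + 0) + 0) + 3 = (4 + 0) + 3 = 4 + 3 = 7)
(Q(-6)*(-1*31))*z = -(-6)*31*7 = -6*(-31)*7 = 186*7 = 1302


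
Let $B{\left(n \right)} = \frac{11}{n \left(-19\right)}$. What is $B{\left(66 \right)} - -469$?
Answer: $\frac{53465}{114} \approx 468.99$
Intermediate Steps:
$B{\left(n \right)} = - \frac{11}{19 n}$ ($B{\left(n \right)} = \frac{11}{\left(-19\right) n} = 11 \left(- \frac{1}{19 n}\right) = - \frac{11}{19 n}$)
$B{\left(66 \right)} - -469 = - \frac{11}{19 \cdot 66} - -469 = \left(- \frac{11}{19}\right) \frac{1}{66} + \left(-1783 + 2252\right) = - \frac{1}{114} + 469 = \frac{53465}{114}$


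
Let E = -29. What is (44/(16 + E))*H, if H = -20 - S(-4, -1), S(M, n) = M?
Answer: 704/13 ≈ 54.154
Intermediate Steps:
H = -16 (H = -20 - 1*(-4) = -20 + 4 = -16)
(44/(16 + E))*H = (44/(16 - 29))*(-16) = (44/(-13))*(-16) = -1/13*44*(-16) = -44/13*(-16) = 704/13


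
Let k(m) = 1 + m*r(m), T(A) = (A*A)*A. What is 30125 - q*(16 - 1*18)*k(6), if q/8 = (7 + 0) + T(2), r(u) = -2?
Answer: 27485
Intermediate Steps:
T(A) = A³ (T(A) = A²*A = A³)
q = 120 (q = 8*((7 + 0) + 2³) = 8*(7 + 8) = 8*15 = 120)
k(m) = 1 - 2*m (k(m) = 1 + m*(-2) = 1 - 2*m)
30125 - q*(16 - 1*18)*k(6) = 30125 - 120*(16 - 1*18)*(1 - 2*6) = 30125 - 120*(16 - 18)*(1 - 12) = 30125 - 120*(-2)*(-11) = 30125 - (-240)*(-11) = 30125 - 1*2640 = 30125 - 2640 = 27485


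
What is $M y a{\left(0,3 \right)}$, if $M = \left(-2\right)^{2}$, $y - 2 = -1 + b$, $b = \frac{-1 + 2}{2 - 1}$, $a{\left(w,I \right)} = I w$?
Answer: $0$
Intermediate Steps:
$b = 1$ ($b = 1 \cdot 1^{-1} = 1 \cdot 1 = 1$)
$y = 2$ ($y = 2 + \left(-1 + 1\right) = 2 + 0 = 2$)
$M = 4$
$M y a{\left(0,3 \right)} = 4 \cdot 2 \cdot 3 \cdot 0 = 8 \cdot 0 = 0$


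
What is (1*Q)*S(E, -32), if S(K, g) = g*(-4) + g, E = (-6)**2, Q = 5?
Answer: 480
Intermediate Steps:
E = 36
S(K, g) = -3*g (S(K, g) = -4*g + g = -3*g)
(1*Q)*S(E, -32) = (1*5)*(-3*(-32)) = 5*96 = 480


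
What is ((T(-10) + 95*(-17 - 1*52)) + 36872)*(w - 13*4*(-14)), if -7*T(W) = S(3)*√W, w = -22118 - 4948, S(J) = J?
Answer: -798489146 + 79014*I*√10/7 ≈ -7.9849e+8 + 35695.0*I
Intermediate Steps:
w = -27066
T(W) = -3*√W/7
((T(-10) + 95*(-17 - 1*52)) + 36872)*(w - 13*4*(-14)) = ((-3*I*√10/7 + 95*(-17 - 1*52)) + 36872)*(-27066 - 13*4*(-14)) = ((-3*I*√10/7 + 95*(-17 - 52)) + 36872)*(-27066 - 52*(-14)) = ((-3*I*√10/7 + 95*(-69)) + 36872)*(-27066 + 728) = ((-3*I*√10/7 - 6555) + 36872)*(-26338) = ((-6555 - 3*I*√10/7) + 36872)*(-26338) = (30317 - 3*I*√10/7)*(-26338) = -798489146 + 79014*I*√10/7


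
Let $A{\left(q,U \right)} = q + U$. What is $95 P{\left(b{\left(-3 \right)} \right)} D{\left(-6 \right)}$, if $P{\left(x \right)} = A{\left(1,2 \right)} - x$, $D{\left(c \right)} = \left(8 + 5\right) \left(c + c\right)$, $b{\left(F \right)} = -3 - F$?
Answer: $-44460$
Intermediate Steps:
$A{\left(q,U \right)} = U + q$
$D{\left(c \right)} = 26 c$ ($D{\left(c \right)} = 13 \cdot 2 c = 26 c$)
$P{\left(x \right)} = 3 - x$ ($P{\left(x \right)} = \left(2 + 1\right) - x = 3 - x$)
$95 P{\left(b{\left(-3 \right)} \right)} D{\left(-6 \right)} = 95 \left(3 - \left(-3 - -3\right)\right) 26 \left(-6\right) = 95 \left(3 - \left(-3 + 3\right)\right) \left(-156\right) = 95 \left(3 - 0\right) \left(-156\right) = 95 \left(3 + 0\right) \left(-156\right) = 95 \cdot 3 \left(-156\right) = 285 \left(-156\right) = -44460$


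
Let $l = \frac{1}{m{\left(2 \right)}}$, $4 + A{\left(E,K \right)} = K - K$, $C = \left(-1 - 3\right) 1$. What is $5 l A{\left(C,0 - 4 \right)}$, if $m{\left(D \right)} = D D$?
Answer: $-5$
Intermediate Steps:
$C = -4$ ($C = \left(-4\right) 1 = -4$)
$m{\left(D \right)} = D^{2}$
$A{\left(E,K \right)} = -4$ ($A{\left(E,K \right)} = -4 + \left(K - K\right) = -4 + 0 = -4$)
$l = \frac{1}{4}$ ($l = \frac{1}{2^{2}} = \frac{1}{4} \approx 0.25$)
$5 l A{\left(C,0 - 4 \right)} = 5 \cdot \frac{1}{4} \left(-4\right) = \frac{5}{4} \left(-4\right) = -5$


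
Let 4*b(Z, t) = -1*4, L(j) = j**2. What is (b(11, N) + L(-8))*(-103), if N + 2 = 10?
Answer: -6489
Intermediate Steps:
N = 8 (N = -2 + 10 = 8)
b(Z, t) = -1 (b(Z, t) = (-1*4)/4 = (1/4)*(-4) = -1)
(b(11, N) + L(-8))*(-103) = (-1 + (-8)**2)*(-103) = (-1 + 64)*(-103) = 63*(-103) = -6489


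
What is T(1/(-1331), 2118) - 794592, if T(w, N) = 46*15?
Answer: -793902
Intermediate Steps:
T(w, N) = 690
T(1/(-1331), 2118) - 794592 = 690 - 794592 = -793902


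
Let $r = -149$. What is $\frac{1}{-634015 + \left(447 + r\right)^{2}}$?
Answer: $- \frac{1}{545211} \approx -1.8342 \cdot 10^{-6}$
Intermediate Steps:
$\frac{1}{-634015 + \left(447 + r\right)^{2}} = \frac{1}{-634015 + \left(447 - 149\right)^{2}} = \frac{1}{-634015 + 298^{2}} = \frac{1}{-634015 + 88804} = \frac{1}{-545211} = - \frac{1}{545211}$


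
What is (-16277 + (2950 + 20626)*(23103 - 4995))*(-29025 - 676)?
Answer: -12679295448631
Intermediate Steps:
(-16277 + (2950 + 20626)*(23103 - 4995))*(-29025 - 676) = (-16277 + 23576*18108)*(-29701) = (-16277 + 426914208)*(-29701) = 426897931*(-29701) = -12679295448631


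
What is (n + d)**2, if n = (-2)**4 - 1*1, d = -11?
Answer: 16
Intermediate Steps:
n = 15 (n = 16 - 1 = 15)
(n + d)**2 = (15 - 11)**2 = 4**2 = 16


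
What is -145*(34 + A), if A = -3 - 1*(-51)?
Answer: -11890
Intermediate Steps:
A = 48 (A = -3 + 51 = 48)
-145*(34 + A) = -145*(34 + 48) = -145*82 = -11890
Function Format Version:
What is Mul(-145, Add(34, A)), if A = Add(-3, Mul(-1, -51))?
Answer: -11890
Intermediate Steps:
A = 48 (A = Add(-3, 51) = 48)
Mul(-145, Add(34, A)) = Mul(-145, Add(34, 48)) = Mul(-145, 82) = -11890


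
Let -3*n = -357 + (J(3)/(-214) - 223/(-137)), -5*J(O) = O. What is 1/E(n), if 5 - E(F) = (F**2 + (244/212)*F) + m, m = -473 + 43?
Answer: -10250075603700/140767115932794923 ≈ -7.2816e-5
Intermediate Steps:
J(O) = -O/5
m = -430
n = 52093609/439770 (n = -(-357 + (-1/5*3/(-214) - 223/(-137)))/3 = -(-357 + (-3/5*(-1/214) - 223*(-1/137)))/3 = -(-357 + (3/1070 + 223/137))/3 = -(-357 + 239021/146590)/3 = -1/3*(-52093609/146590) = 52093609/439770 ≈ 118.46)
E(F) = 435 - F**2 - 61*F/53 (E(F) = 5 - ((F**2 + (244/212)*F) - 430) = 5 - ((F**2 + (244*(1/212))*F) - 430) = 5 - ((F**2 + 61*F/53) - 430) = 5 - (-430 + F**2 + 61*F/53) = 5 + (430 - F**2 - 61*F/53) = 435 - F**2 - 61*F/53)
1/E(n) = 1/(435 - (52093609/439770)**2 - 61/53*52093609/439770) = 1/(435 - 1*2713744098644881/193397652900 - 3177710149/23307810) = 1/(435 - 2713744098644881/193397652900 - 3177710149/23307810) = 1/(-140767115932794923/10250075603700) = -10250075603700/140767115932794923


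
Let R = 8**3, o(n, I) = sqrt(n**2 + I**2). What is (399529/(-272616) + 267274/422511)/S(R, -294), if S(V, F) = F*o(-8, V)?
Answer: 10660247615*sqrt(4097)/123324718661644416 ≈ 5.5329e-6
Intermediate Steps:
o(n, I) = sqrt(I**2 + n**2)
R = 512
S(V, F) = F*sqrt(64 + V**2) (S(V, F) = F*sqrt(V**2 + (-8)**2) = F*sqrt(V**2 + 64) = F*sqrt(64 + V**2))
(399529/(-272616) + 267274/422511)/S(R, -294) = (399529/(-272616) + 267274/422511)/((-294*sqrt(64 + 512**2))) = (399529*(-1/272616) + 267274*(1/422511))/((-294*sqrt(64 + 262144))) = (-399529/272616 + 267274/422511)/((-2352*sqrt(4097))) = -10660247615*(-sqrt(4097)/9636144)/12798139864 = -(-10660247615)*sqrt(4097)/123324718661644416 = 10660247615*sqrt(4097)/123324718661644416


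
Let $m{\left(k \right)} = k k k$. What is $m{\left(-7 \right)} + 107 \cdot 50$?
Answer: $5007$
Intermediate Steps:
$m{\left(k \right)} = k^{3}$ ($m{\left(k \right)} = k^{2} k = k^{3}$)
$m{\left(-7 \right)} + 107 \cdot 50 = \left(-7\right)^{3} + 107 \cdot 50 = -343 + 5350 = 5007$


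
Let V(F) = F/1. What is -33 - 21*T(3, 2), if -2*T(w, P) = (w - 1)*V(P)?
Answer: 9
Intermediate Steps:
V(F) = F (V(F) = F*1 = F)
T(w, P) = -P*(-1 + w)/2 (T(w, P) = -(w - 1)*P/2 = -(-1 + w)*P/2 = -P*(-1 + w)/2)
-33 - 21*T(3, 2) = -33 - 21*2*(1 - 1*3)/2 = -33 - 21*2*(1 - 3)/2 = -33 - 21*2*(-2)/2 = -33 - 21*(-2) = -33 + 42 = 9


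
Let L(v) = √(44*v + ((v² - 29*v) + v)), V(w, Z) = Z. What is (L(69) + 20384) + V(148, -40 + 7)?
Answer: 20351 + √5865 ≈ 20428.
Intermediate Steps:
L(v) = √(v² + 16*v) (L(v) = √(44*v + (v² - 28*v)) = √(v² + 16*v))
(L(69) + 20384) + V(148, -40 + 7) = (√(69*(16 + 69)) + 20384) + (-40 + 7) = (√(69*85) + 20384) - 33 = (√5865 + 20384) - 33 = (20384 + √5865) - 33 = 20351 + √5865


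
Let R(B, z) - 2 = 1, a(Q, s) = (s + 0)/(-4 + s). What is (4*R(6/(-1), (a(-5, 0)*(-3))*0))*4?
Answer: 48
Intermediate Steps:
a(Q, s) = s/(-4 + s)
R(B, z) = 3 (R(B, z) = 2 + 1 = 3)
(4*R(6/(-1), (a(-5, 0)*(-3))*0))*4 = (4*3)*4 = 12*4 = 48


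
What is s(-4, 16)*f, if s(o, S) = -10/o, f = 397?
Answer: 1985/2 ≈ 992.50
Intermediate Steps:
s(-4, 16)*f = -10/(-4)*397 = -10*(-¼)*397 = (5/2)*397 = 1985/2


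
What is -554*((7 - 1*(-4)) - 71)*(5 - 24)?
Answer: -631560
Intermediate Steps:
-554*((7 - 1*(-4)) - 71)*(5 - 24) = -554*((7 + 4) - 71)*(-19) = -554*(11 - 71)*(-19) = -(-33240)*(-19) = -554*1140 = -631560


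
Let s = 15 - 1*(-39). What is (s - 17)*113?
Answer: 4181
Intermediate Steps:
s = 54 (s = 15 + 39 = 54)
(s - 17)*113 = (54 - 17)*113 = 37*113 = 4181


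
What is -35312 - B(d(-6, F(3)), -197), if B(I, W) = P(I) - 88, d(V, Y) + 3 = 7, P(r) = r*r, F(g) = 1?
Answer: -35240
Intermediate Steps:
P(r) = r**2
d(V, Y) = 4 (d(V, Y) = -3 + 7 = 4)
B(I, W) = -88 + I**2 (B(I, W) = I**2 - 88 = -88 + I**2)
-35312 - B(d(-6, F(3)), -197) = -35312 - (-88 + 4**2) = -35312 - (-88 + 16) = -35312 - 1*(-72) = -35312 + 72 = -35240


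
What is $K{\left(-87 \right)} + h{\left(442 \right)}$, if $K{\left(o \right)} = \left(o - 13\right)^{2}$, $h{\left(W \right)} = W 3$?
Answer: $11326$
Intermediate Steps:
$h{\left(W \right)} = 3 W$
$K{\left(o \right)} = \left(-13 + o\right)^{2}$
$K{\left(-87 \right)} + h{\left(442 \right)} = \left(-13 - 87\right)^{2} + 3 \cdot 442 = \left(-100\right)^{2} + 1326 = 10000 + 1326 = 11326$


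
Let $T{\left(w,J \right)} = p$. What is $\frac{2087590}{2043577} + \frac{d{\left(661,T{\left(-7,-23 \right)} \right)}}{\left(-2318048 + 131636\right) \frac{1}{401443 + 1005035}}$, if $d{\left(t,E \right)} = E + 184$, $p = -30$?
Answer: $- \frac{36505797192587}{372341772977} \approx -98.044$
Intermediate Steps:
$T{\left(w,J \right)} = -30$
$d{\left(t,E \right)} = 184 + E$
$\frac{2087590}{2043577} + \frac{d{\left(661,T{\left(-7,-23 \right)} \right)}}{\left(-2318048 + 131636\right) \frac{1}{401443 + 1005035}} = \frac{2087590}{2043577} + \frac{184 - 30}{\left(-2318048 + 131636\right) \frac{1}{401443 + 1005035}} = 2087590 \cdot \frac{1}{2043577} + \frac{154}{\left(-2186412\right) \frac{1}{1406478}} = \frac{2087590}{2043577} + \frac{154}{\left(-2186412\right) \frac{1}{1406478}} = \frac{2087590}{2043577} + \frac{154}{- \frac{364402}{234413}} = \frac{2087590}{2043577} + 154 \left(- \frac{234413}{364402}\right) = \frac{2087590}{2043577} - \frac{18049801}{182201} = - \frac{36505797192587}{372341772977}$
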